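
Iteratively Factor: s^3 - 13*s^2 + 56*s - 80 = (s - 4)*(s^2 - 9*s + 20) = (s - 5)*(s - 4)*(s - 4)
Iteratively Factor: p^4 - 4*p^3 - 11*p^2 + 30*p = (p + 3)*(p^3 - 7*p^2 + 10*p) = p*(p + 3)*(p^2 - 7*p + 10) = p*(p - 5)*(p + 3)*(p - 2)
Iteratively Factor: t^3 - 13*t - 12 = (t - 4)*(t^2 + 4*t + 3) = (t - 4)*(t + 1)*(t + 3)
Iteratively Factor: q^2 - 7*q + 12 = (q - 4)*(q - 3)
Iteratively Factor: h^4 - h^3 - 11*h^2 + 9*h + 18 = (h - 3)*(h^3 + 2*h^2 - 5*h - 6) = (h - 3)*(h - 2)*(h^2 + 4*h + 3) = (h - 3)*(h - 2)*(h + 1)*(h + 3)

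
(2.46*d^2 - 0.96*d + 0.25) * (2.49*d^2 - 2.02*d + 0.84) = 6.1254*d^4 - 7.3596*d^3 + 4.6281*d^2 - 1.3114*d + 0.21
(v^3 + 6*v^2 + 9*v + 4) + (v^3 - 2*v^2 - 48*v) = 2*v^3 + 4*v^2 - 39*v + 4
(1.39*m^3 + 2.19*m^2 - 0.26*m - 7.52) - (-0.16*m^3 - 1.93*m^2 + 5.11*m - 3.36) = 1.55*m^3 + 4.12*m^2 - 5.37*m - 4.16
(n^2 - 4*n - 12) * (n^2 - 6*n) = n^4 - 10*n^3 + 12*n^2 + 72*n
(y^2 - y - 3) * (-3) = -3*y^2 + 3*y + 9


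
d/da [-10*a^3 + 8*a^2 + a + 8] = -30*a^2 + 16*a + 1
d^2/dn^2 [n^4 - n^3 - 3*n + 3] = 6*n*(2*n - 1)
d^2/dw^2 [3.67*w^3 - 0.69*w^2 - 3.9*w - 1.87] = 22.02*w - 1.38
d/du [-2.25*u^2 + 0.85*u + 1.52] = 0.85 - 4.5*u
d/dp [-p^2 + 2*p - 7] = 2 - 2*p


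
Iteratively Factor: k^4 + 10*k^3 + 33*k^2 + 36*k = (k + 3)*(k^3 + 7*k^2 + 12*k) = (k + 3)^2*(k^2 + 4*k) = (k + 3)^2*(k + 4)*(k)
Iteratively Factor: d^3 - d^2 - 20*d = (d - 5)*(d^2 + 4*d) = d*(d - 5)*(d + 4)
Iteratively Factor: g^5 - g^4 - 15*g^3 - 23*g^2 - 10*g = (g + 2)*(g^4 - 3*g^3 - 9*g^2 - 5*g) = (g + 1)*(g + 2)*(g^3 - 4*g^2 - 5*g) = g*(g + 1)*(g + 2)*(g^2 - 4*g - 5) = g*(g + 1)^2*(g + 2)*(g - 5)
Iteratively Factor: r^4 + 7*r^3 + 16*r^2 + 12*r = (r + 2)*(r^3 + 5*r^2 + 6*r) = (r + 2)*(r + 3)*(r^2 + 2*r) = (r + 2)^2*(r + 3)*(r)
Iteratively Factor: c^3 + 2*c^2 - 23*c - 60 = (c - 5)*(c^2 + 7*c + 12) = (c - 5)*(c + 4)*(c + 3)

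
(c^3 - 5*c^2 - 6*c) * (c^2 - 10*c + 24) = c^5 - 15*c^4 + 68*c^3 - 60*c^2 - 144*c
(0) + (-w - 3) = -w - 3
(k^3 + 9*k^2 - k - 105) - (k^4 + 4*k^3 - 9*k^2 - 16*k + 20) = -k^4 - 3*k^3 + 18*k^2 + 15*k - 125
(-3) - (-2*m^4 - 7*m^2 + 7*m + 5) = 2*m^4 + 7*m^2 - 7*m - 8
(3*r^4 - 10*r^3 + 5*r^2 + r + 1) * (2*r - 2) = 6*r^5 - 26*r^4 + 30*r^3 - 8*r^2 - 2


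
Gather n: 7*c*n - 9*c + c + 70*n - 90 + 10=-8*c + n*(7*c + 70) - 80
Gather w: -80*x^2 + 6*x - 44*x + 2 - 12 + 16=-80*x^2 - 38*x + 6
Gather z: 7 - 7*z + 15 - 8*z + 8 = 30 - 15*z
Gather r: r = r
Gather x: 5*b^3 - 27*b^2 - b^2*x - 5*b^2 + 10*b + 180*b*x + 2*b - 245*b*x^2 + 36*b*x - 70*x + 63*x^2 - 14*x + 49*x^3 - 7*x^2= 5*b^3 - 32*b^2 + 12*b + 49*x^3 + x^2*(56 - 245*b) + x*(-b^2 + 216*b - 84)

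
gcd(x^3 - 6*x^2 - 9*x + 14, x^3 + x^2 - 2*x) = x^2 + x - 2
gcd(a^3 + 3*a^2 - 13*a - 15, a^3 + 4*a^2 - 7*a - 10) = a^2 + 6*a + 5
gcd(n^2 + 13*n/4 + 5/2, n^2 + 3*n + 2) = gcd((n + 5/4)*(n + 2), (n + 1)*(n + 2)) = n + 2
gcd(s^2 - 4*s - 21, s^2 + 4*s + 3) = s + 3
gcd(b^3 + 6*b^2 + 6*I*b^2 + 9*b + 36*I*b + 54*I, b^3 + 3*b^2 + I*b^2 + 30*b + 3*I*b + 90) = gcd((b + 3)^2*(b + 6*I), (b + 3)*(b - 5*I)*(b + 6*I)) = b^2 + b*(3 + 6*I) + 18*I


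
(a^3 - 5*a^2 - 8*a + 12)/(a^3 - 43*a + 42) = (a + 2)/(a + 7)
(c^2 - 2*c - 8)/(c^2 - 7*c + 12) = (c + 2)/(c - 3)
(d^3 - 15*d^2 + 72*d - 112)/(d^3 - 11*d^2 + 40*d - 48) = (d - 7)/(d - 3)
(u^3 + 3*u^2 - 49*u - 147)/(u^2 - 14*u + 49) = (u^2 + 10*u + 21)/(u - 7)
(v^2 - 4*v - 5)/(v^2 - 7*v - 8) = (v - 5)/(v - 8)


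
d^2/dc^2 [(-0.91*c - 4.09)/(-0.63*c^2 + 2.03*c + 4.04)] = ((-3.4398*c - 1.4588)*(-0.63*c^2 + 2.03*c + 4.04) - (0.91*c + 4.09)*(1.26*c - 2.03)*(2.52*c - 4.06))/(-0.63*c^2 + 2.03*c + 4.04)^3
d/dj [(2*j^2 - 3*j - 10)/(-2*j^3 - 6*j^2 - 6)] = (-3*j*(j + 2)*(-2*j^2 + 3*j + 10) + (3 - 4*j)*(j^3 + 3*j^2 + 3))/(2*(j^3 + 3*j^2 + 3)^2)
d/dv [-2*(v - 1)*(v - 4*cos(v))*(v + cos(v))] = 2*(1 - v)*(v + cos(v))*(4*sin(v) + 1) + 2*(v - 1)*(v - 4*cos(v))*(sin(v) - 1) - 2*(v - 4*cos(v))*(v + cos(v))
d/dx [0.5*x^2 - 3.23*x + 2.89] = 1.0*x - 3.23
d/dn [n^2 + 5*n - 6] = 2*n + 5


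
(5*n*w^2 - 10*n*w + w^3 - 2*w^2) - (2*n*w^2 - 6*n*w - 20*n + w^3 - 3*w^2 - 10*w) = 3*n*w^2 - 4*n*w + 20*n + w^2 + 10*w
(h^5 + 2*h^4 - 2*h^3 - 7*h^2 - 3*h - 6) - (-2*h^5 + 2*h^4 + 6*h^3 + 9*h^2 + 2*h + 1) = 3*h^5 - 8*h^3 - 16*h^2 - 5*h - 7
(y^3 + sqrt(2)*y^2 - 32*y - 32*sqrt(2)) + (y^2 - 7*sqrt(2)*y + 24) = y^3 + y^2 + sqrt(2)*y^2 - 32*y - 7*sqrt(2)*y - 32*sqrt(2) + 24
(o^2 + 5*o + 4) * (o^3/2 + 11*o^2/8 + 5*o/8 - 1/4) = o^5/2 + 31*o^4/8 + 19*o^3/2 + 67*o^2/8 + 5*o/4 - 1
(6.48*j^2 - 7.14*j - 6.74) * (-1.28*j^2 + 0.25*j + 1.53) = -8.2944*j^4 + 10.7592*j^3 + 16.7566*j^2 - 12.6092*j - 10.3122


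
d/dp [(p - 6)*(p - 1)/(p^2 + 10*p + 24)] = (17*p^2 + 36*p - 228)/(p^4 + 20*p^3 + 148*p^2 + 480*p + 576)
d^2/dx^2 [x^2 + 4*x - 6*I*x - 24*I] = 2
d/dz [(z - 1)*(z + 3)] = 2*z + 2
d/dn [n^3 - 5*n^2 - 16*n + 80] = 3*n^2 - 10*n - 16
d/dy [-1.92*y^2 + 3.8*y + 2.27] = 3.8 - 3.84*y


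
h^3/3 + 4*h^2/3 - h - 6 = (h/3 + 1)*(h - 2)*(h + 3)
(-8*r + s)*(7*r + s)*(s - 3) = -56*r^2*s + 168*r^2 - r*s^2 + 3*r*s + s^3 - 3*s^2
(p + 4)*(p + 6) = p^2 + 10*p + 24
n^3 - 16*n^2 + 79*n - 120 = (n - 8)*(n - 5)*(n - 3)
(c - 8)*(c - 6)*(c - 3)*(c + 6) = c^4 - 11*c^3 - 12*c^2 + 396*c - 864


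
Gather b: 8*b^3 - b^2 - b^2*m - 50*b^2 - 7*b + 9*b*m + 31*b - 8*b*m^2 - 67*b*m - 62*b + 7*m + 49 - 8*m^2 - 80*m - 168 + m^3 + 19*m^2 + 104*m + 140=8*b^3 + b^2*(-m - 51) + b*(-8*m^2 - 58*m - 38) + m^3 + 11*m^2 + 31*m + 21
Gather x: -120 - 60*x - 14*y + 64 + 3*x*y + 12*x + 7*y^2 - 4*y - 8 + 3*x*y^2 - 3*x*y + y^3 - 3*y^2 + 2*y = x*(3*y^2 - 48) + y^3 + 4*y^2 - 16*y - 64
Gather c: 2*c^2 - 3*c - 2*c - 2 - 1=2*c^2 - 5*c - 3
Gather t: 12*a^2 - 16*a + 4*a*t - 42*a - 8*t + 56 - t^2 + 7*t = 12*a^2 - 58*a - t^2 + t*(4*a - 1) + 56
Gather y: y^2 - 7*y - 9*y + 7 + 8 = y^2 - 16*y + 15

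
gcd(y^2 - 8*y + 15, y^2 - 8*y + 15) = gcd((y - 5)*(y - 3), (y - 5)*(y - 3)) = y^2 - 8*y + 15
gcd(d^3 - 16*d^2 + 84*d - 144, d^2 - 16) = d - 4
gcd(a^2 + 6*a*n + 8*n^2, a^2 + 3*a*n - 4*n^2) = a + 4*n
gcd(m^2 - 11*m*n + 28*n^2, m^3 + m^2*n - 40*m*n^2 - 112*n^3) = m - 7*n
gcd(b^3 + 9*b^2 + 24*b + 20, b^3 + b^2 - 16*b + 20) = b + 5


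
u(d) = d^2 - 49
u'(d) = 2*d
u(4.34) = -30.16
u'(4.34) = 8.68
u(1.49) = -46.78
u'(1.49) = 2.98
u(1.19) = -47.58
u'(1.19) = 2.38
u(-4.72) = -26.72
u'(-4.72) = -9.44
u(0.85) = -48.28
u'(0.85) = 1.70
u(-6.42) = -7.78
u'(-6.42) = -12.84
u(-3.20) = -38.76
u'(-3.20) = -6.40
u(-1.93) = -45.28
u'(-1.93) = -3.86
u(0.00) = -49.00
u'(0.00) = 0.00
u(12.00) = 95.00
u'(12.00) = 24.00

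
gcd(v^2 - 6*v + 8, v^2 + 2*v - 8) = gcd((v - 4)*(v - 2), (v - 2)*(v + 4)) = v - 2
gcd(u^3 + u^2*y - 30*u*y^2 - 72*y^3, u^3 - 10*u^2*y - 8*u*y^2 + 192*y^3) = -u^2 + 2*u*y + 24*y^2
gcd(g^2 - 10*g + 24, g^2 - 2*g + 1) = 1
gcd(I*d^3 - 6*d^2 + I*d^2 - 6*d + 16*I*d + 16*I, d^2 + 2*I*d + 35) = 1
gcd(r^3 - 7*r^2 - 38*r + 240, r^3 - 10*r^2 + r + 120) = r^2 - 13*r + 40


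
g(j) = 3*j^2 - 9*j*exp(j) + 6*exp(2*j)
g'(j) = -9*j*exp(j) + 6*j + 12*exp(2*j) - 9*exp(j)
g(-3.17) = 31.36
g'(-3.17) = -18.18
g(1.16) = 31.79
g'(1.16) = 67.06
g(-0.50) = 5.69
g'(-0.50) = -1.31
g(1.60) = 83.55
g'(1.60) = 188.09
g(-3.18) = 31.54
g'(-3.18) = -18.24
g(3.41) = 4601.95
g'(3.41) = 9811.05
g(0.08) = 6.28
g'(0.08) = 4.03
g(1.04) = 24.79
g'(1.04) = 50.35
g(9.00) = 393303708.03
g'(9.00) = 787190406.09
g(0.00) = 6.00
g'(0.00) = 3.00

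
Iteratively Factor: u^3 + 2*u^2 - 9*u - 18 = (u + 2)*(u^2 - 9) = (u + 2)*(u + 3)*(u - 3)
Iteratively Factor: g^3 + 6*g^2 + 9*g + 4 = (g + 4)*(g^2 + 2*g + 1) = (g + 1)*(g + 4)*(g + 1)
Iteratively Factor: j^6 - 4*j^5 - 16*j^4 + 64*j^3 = (j - 4)*(j^5 - 16*j^3) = j*(j - 4)*(j^4 - 16*j^2) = j^2*(j - 4)*(j^3 - 16*j) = j^3*(j - 4)*(j^2 - 16) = j^3*(j - 4)*(j + 4)*(j - 4)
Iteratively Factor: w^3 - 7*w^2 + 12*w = (w - 4)*(w^2 - 3*w) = (w - 4)*(w - 3)*(w)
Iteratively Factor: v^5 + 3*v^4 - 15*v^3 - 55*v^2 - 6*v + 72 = (v - 1)*(v^4 + 4*v^3 - 11*v^2 - 66*v - 72) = (v - 1)*(v + 2)*(v^3 + 2*v^2 - 15*v - 36) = (v - 1)*(v + 2)*(v + 3)*(v^2 - v - 12) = (v - 4)*(v - 1)*(v + 2)*(v + 3)*(v + 3)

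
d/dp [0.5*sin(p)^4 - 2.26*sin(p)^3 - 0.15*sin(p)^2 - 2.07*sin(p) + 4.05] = (2.0*sin(p)^3 - 6.78*sin(p)^2 - 0.3*sin(p) - 2.07)*cos(p)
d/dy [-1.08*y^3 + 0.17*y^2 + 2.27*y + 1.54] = -3.24*y^2 + 0.34*y + 2.27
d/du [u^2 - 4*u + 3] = 2*u - 4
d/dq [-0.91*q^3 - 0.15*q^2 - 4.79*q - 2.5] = -2.73*q^2 - 0.3*q - 4.79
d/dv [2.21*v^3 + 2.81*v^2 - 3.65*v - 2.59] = 6.63*v^2 + 5.62*v - 3.65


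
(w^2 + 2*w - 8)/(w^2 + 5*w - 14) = (w + 4)/(w + 7)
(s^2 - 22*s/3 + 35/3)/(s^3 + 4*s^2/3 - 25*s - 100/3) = (3*s - 7)/(3*s^2 + 19*s + 20)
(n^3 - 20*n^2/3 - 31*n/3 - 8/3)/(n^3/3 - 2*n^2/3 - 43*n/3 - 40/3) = (3*n + 1)/(n + 5)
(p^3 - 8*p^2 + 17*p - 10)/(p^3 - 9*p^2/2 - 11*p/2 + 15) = 2*(p^2 - 3*p + 2)/(2*p^2 + p - 6)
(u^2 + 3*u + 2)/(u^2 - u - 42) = (u^2 + 3*u + 2)/(u^2 - u - 42)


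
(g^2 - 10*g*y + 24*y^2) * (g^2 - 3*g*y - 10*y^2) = g^4 - 13*g^3*y + 44*g^2*y^2 + 28*g*y^3 - 240*y^4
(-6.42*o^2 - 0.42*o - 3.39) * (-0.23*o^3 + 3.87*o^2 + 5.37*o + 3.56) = 1.4766*o^5 - 24.7488*o^4 - 35.3211*o^3 - 38.2299*o^2 - 19.6995*o - 12.0684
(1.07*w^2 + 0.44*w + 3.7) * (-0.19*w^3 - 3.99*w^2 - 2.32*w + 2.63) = -0.2033*w^5 - 4.3529*w^4 - 4.941*w^3 - 12.9697*w^2 - 7.4268*w + 9.731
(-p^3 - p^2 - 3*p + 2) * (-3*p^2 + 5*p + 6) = 3*p^5 - 2*p^4 - 2*p^3 - 27*p^2 - 8*p + 12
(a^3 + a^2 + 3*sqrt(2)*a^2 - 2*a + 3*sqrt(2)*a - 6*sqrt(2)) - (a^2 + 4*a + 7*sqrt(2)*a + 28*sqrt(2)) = a^3 + 3*sqrt(2)*a^2 - 6*a - 4*sqrt(2)*a - 34*sqrt(2)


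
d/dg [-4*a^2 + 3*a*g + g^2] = 3*a + 2*g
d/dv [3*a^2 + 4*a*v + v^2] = 4*a + 2*v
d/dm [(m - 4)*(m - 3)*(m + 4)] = 3*m^2 - 6*m - 16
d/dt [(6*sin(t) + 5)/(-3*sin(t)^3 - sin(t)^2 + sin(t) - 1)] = (36*sin(t)^3 + 51*sin(t)^2 + 10*sin(t) - 11)*cos(t)/(3*sin(t)^3 + sin(t)^2 - sin(t) + 1)^2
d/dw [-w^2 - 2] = -2*w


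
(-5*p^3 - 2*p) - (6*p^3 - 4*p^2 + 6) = -11*p^3 + 4*p^2 - 2*p - 6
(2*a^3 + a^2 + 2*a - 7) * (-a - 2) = -2*a^4 - 5*a^3 - 4*a^2 + 3*a + 14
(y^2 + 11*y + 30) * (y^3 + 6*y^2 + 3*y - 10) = y^5 + 17*y^4 + 99*y^3 + 203*y^2 - 20*y - 300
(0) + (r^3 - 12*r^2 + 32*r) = r^3 - 12*r^2 + 32*r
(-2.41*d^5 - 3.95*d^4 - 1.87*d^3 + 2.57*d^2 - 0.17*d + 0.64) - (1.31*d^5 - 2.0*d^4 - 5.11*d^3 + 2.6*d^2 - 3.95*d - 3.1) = -3.72*d^5 - 1.95*d^4 + 3.24*d^3 - 0.0300000000000002*d^2 + 3.78*d + 3.74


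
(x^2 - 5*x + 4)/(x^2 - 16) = (x - 1)/(x + 4)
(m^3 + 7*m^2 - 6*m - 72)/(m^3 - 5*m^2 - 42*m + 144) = (m + 4)/(m - 8)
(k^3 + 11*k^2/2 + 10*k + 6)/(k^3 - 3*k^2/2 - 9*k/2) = (k^2 + 4*k + 4)/(k*(k - 3))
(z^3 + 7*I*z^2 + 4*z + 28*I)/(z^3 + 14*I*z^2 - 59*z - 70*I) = (z - 2*I)/(z + 5*I)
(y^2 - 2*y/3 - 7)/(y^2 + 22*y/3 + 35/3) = (y - 3)/(y + 5)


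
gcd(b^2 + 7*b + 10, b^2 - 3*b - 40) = b + 5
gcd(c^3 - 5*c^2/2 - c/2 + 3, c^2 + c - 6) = c - 2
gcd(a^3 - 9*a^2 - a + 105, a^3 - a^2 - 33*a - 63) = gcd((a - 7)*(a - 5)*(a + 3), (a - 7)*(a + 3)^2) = a^2 - 4*a - 21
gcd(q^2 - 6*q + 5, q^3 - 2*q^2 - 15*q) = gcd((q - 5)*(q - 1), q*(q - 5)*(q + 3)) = q - 5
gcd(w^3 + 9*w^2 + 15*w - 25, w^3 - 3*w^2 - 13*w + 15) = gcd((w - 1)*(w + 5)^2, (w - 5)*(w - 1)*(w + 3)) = w - 1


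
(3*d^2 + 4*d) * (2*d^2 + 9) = 6*d^4 + 8*d^3 + 27*d^2 + 36*d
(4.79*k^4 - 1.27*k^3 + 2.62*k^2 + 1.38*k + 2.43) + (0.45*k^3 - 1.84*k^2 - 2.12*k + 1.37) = 4.79*k^4 - 0.82*k^3 + 0.78*k^2 - 0.74*k + 3.8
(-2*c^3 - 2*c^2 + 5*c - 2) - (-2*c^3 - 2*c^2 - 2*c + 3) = 7*c - 5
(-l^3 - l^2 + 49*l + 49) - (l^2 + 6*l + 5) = -l^3 - 2*l^2 + 43*l + 44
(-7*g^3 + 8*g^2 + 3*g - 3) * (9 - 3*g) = 21*g^4 - 87*g^3 + 63*g^2 + 36*g - 27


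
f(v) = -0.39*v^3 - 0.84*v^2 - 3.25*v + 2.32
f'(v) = -1.17*v^2 - 1.68*v - 3.25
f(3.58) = -37.98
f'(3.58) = -24.26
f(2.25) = -13.69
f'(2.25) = -12.95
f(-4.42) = 33.95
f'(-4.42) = -18.68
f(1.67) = -7.27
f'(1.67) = -9.32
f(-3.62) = 21.58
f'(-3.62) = -12.50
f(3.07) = -26.86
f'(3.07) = -19.43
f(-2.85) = 13.79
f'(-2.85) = -7.97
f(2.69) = -20.09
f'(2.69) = -16.24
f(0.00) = 2.32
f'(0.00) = -3.25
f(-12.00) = 594.28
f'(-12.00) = -151.57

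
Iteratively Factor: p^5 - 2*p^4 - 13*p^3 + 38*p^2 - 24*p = (p)*(p^4 - 2*p^3 - 13*p^2 + 38*p - 24) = p*(p - 3)*(p^3 + p^2 - 10*p + 8) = p*(p - 3)*(p - 1)*(p^2 + 2*p - 8) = p*(p - 3)*(p - 2)*(p - 1)*(p + 4)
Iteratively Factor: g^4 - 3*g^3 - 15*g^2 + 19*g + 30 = (g + 1)*(g^3 - 4*g^2 - 11*g + 30) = (g + 1)*(g + 3)*(g^2 - 7*g + 10) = (g - 5)*(g + 1)*(g + 3)*(g - 2)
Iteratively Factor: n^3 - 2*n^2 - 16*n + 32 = (n - 4)*(n^2 + 2*n - 8) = (n - 4)*(n + 4)*(n - 2)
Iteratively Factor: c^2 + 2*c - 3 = (c + 3)*(c - 1)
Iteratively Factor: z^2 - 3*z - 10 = (z + 2)*(z - 5)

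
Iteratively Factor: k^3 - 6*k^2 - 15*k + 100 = (k - 5)*(k^2 - k - 20) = (k - 5)^2*(k + 4)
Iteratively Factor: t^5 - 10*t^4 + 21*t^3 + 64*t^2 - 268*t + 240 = (t - 2)*(t^4 - 8*t^3 + 5*t^2 + 74*t - 120) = (t - 2)^2*(t^3 - 6*t^2 - 7*t + 60) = (t - 4)*(t - 2)^2*(t^2 - 2*t - 15) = (t - 5)*(t - 4)*(t - 2)^2*(t + 3)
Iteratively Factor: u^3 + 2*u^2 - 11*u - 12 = (u + 4)*(u^2 - 2*u - 3) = (u + 1)*(u + 4)*(u - 3)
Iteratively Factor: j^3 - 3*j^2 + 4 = (j - 2)*(j^2 - j - 2) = (j - 2)*(j + 1)*(j - 2)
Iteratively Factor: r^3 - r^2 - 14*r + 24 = (r - 2)*(r^2 + r - 12) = (r - 3)*(r - 2)*(r + 4)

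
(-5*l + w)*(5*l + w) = -25*l^2 + w^2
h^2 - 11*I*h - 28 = (h - 7*I)*(h - 4*I)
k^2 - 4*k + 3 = (k - 3)*(k - 1)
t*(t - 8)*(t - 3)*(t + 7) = t^4 - 4*t^3 - 53*t^2 + 168*t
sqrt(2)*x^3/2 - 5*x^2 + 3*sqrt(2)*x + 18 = (x - 3*sqrt(2))^2*(sqrt(2)*x/2 + 1)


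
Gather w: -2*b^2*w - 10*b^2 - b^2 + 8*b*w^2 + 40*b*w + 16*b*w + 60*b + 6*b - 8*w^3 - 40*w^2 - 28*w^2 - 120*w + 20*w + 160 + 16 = -11*b^2 + 66*b - 8*w^3 + w^2*(8*b - 68) + w*(-2*b^2 + 56*b - 100) + 176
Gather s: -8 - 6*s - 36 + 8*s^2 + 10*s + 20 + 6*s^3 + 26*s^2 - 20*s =6*s^3 + 34*s^2 - 16*s - 24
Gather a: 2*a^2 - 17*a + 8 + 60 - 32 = 2*a^2 - 17*a + 36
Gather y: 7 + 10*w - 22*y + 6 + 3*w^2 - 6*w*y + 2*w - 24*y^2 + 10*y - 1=3*w^2 + 12*w - 24*y^2 + y*(-6*w - 12) + 12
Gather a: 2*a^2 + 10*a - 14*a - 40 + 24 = 2*a^2 - 4*a - 16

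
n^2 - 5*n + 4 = (n - 4)*(n - 1)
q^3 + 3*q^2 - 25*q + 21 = (q - 3)*(q - 1)*(q + 7)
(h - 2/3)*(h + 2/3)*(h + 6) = h^3 + 6*h^2 - 4*h/9 - 8/3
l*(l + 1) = l^2 + l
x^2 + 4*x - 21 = (x - 3)*(x + 7)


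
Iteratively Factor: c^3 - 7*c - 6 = (c + 2)*(c^2 - 2*c - 3) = (c - 3)*(c + 2)*(c + 1)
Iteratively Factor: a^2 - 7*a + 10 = (a - 5)*(a - 2)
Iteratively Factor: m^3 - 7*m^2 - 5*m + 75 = (m + 3)*(m^2 - 10*m + 25) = (m - 5)*(m + 3)*(m - 5)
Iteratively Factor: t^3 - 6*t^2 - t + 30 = (t - 5)*(t^2 - t - 6) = (t - 5)*(t + 2)*(t - 3)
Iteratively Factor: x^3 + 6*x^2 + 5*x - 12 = (x - 1)*(x^2 + 7*x + 12) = (x - 1)*(x + 3)*(x + 4)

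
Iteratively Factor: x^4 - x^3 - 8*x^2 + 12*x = (x - 2)*(x^3 + x^2 - 6*x) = (x - 2)*(x + 3)*(x^2 - 2*x) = (x - 2)^2*(x + 3)*(x)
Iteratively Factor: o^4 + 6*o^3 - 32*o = (o - 2)*(o^3 + 8*o^2 + 16*o) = (o - 2)*(o + 4)*(o^2 + 4*o) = o*(o - 2)*(o + 4)*(o + 4)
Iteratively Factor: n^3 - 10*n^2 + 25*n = (n)*(n^2 - 10*n + 25) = n*(n - 5)*(n - 5)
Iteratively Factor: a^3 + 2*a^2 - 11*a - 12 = (a - 3)*(a^2 + 5*a + 4) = (a - 3)*(a + 1)*(a + 4)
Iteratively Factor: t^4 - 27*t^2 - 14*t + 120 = (t + 4)*(t^3 - 4*t^2 - 11*t + 30) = (t - 2)*(t + 4)*(t^2 - 2*t - 15) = (t - 5)*(t - 2)*(t + 4)*(t + 3)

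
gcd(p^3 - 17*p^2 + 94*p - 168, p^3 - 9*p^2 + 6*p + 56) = p^2 - 11*p + 28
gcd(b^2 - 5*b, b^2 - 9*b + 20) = b - 5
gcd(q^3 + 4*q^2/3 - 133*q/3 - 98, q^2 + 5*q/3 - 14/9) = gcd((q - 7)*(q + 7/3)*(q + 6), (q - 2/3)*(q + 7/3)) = q + 7/3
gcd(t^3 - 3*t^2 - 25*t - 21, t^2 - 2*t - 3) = t + 1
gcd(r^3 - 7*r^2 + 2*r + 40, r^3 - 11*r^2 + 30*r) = r - 5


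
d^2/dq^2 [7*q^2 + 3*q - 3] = 14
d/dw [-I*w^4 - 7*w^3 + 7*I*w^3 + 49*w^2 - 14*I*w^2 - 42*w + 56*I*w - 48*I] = -4*I*w^3 + w^2*(-21 + 21*I) + w*(98 - 28*I) - 42 + 56*I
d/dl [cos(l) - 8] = -sin(l)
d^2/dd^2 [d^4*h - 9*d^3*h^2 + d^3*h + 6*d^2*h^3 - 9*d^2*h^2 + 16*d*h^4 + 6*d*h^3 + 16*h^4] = 6*h*(2*d^2 - 9*d*h + d + 2*h^2 - 3*h)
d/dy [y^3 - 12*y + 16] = 3*y^2 - 12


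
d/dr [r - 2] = 1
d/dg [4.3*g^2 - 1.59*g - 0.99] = 8.6*g - 1.59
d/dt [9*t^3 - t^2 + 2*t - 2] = 27*t^2 - 2*t + 2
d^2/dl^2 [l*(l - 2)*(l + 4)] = 6*l + 4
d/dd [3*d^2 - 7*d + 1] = 6*d - 7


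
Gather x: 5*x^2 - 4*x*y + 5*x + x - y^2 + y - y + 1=5*x^2 + x*(6 - 4*y) - y^2 + 1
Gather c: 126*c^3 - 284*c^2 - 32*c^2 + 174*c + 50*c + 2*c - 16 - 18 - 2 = 126*c^3 - 316*c^2 + 226*c - 36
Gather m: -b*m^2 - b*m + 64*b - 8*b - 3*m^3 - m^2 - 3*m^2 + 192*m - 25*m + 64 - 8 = 56*b - 3*m^3 + m^2*(-b - 4) + m*(167 - b) + 56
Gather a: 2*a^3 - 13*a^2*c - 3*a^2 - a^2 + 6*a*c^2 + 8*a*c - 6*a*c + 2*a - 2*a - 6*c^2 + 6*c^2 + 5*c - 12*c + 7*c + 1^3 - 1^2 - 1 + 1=2*a^3 + a^2*(-13*c - 4) + a*(6*c^2 + 2*c)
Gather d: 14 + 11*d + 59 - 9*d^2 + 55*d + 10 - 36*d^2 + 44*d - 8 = -45*d^2 + 110*d + 75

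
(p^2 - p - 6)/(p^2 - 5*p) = (p^2 - p - 6)/(p*(p - 5))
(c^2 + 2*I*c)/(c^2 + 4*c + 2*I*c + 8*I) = c/(c + 4)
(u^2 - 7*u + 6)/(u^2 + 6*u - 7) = (u - 6)/(u + 7)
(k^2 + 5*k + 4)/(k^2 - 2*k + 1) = (k^2 + 5*k + 4)/(k^2 - 2*k + 1)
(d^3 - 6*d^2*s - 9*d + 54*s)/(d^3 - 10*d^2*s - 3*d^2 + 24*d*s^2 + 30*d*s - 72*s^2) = (-d - 3)/(-d + 4*s)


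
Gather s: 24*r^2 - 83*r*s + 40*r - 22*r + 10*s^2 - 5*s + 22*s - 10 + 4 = 24*r^2 + 18*r + 10*s^2 + s*(17 - 83*r) - 6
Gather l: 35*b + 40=35*b + 40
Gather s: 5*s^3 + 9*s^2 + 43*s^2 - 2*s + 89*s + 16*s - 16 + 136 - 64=5*s^3 + 52*s^2 + 103*s + 56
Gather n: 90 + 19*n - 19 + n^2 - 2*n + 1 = n^2 + 17*n + 72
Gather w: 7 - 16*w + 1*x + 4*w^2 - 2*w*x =4*w^2 + w*(-2*x - 16) + x + 7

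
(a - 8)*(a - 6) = a^2 - 14*a + 48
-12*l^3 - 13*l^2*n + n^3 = (-4*l + n)*(l + n)*(3*l + n)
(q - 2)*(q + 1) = q^2 - q - 2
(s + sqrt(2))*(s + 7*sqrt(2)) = s^2 + 8*sqrt(2)*s + 14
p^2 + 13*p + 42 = (p + 6)*(p + 7)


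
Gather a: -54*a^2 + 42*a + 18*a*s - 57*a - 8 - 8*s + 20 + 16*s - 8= -54*a^2 + a*(18*s - 15) + 8*s + 4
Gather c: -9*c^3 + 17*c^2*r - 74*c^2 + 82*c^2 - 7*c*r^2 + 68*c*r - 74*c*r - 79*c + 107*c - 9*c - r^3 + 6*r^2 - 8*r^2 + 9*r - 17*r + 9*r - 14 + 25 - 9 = -9*c^3 + c^2*(17*r + 8) + c*(-7*r^2 - 6*r + 19) - r^3 - 2*r^2 + r + 2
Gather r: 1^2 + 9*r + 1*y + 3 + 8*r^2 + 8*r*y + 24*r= 8*r^2 + r*(8*y + 33) + y + 4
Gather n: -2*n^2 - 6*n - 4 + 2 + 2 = -2*n^2 - 6*n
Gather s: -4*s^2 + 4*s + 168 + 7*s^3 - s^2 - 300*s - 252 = 7*s^3 - 5*s^2 - 296*s - 84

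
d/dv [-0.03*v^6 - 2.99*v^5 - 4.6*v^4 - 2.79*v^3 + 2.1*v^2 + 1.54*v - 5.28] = -0.18*v^5 - 14.95*v^4 - 18.4*v^3 - 8.37*v^2 + 4.2*v + 1.54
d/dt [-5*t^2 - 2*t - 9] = -10*t - 2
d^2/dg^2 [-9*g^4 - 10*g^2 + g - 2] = -108*g^2 - 20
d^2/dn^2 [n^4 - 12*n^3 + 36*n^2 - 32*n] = 12*n^2 - 72*n + 72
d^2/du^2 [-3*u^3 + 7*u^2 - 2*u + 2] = 14 - 18*u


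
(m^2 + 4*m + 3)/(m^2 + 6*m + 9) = (m + 1)/(m + 3)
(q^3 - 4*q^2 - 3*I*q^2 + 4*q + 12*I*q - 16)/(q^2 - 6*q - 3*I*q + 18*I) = (q^3 - q^2*(4 + 3*I) + 4*q*(1 + 3*I) - 16)/(q^2 - 3*q*(2 + I) + 18*I)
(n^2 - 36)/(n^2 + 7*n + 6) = (n - 6)/(n + 1)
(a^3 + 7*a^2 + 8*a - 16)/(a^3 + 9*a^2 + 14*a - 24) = (a + 4)/(a + 6)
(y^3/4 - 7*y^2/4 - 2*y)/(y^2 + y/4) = (y^2 - 7*y - 8)/(4*y + 1)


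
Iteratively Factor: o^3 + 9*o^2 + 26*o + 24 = (o + 4)*(o^2 + 5*o + 6) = (o + 3)*(o + 4)*(o + 2)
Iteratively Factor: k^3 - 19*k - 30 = (k + 2)*(k^2 - 2*k - 15) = (k + 2)*(k + 3)*(k - 5)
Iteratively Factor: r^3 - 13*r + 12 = (r - 3)*(r^2 + 3*r - 4) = (r - 3)*(r - 1)*(r + 4)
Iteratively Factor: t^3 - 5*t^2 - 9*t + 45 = (t + 3)*(t^2 - 8*t + 15) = (t - 3)*(t + 3)*(t - 5)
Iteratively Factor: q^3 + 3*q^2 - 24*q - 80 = (q + 4)*(q^2 - q - 20) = (q + 4)^2*(q - 5)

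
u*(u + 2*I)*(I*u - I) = I*u^3 - 2*u^2 - I*u^2 + 2*u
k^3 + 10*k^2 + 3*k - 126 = (k - 3)*(k + 6)*(k + 7)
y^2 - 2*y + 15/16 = (y - 5/4)*(y - 3/4)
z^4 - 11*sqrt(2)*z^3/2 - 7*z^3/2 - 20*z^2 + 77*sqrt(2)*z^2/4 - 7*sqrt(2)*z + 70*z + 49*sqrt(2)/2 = (z - 7/2)*(z - 7*sqrt(2))*(z + sqrt(2)/2)*(z + sqrt(2))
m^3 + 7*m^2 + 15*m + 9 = (m + 1)*(m + 3)^2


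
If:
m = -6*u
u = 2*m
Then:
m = 0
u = 0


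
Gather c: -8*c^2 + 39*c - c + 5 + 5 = -8*c^2 + 38*c + 10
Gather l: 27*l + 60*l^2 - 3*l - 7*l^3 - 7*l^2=-7*l^3 + 53*l^2 + 24*l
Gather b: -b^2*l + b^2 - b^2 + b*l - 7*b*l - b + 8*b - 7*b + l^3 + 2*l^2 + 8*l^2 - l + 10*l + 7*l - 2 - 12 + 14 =-b^2*l - 6*b*l + l^3 + 10*l^2 + 16*l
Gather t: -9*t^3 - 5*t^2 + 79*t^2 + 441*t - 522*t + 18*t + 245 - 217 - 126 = -9*t^3 + 74*t^2 - 63*t - 98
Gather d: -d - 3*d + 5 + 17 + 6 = 28 - 4*d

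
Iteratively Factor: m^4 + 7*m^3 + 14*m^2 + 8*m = (m + 2)*(m^3 + 5*m^2 + 4*m) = (m + 1)*(m + 2)*(m^2 + 4*m) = (m + 1)*(m + 2)*(m + 4)*(m)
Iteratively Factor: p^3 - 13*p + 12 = (p - 1)*(p^2 + p - 12) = (p - 3)*(p - 1)*(p + 4)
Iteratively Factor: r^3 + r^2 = (r + 1)*(r^2) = r*(r + 1)*(r)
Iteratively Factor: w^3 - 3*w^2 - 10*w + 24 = (w - 4)*(w^2 + w - 6) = (w - 4)*(w + 3)*(w - 2)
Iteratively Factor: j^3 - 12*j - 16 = (j - 4)*(j^2 + 4*j + 4) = (j - 4)*(j + 2)*(j + 2)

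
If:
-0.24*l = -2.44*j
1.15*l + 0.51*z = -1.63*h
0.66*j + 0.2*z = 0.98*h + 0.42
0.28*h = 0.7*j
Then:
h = -0.13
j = -0.05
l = -0.54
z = 1.63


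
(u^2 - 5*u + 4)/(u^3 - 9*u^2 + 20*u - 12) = (u - 4)/(u^2 - 8*u + 12)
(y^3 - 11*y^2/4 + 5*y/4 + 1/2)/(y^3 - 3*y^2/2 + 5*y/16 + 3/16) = 4*(y - 2)/(4*y - 3)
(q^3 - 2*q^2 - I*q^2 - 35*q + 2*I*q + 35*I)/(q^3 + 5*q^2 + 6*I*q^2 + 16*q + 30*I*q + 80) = (q^2 - q*(7 + I) + 7*I)/(q^2 + 6*I*q + 16)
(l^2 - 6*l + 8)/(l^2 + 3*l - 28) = (l - 2)/(l + 7)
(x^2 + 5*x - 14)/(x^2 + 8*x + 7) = (x - 2)/(x + 1)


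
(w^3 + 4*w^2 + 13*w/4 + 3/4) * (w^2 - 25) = w^5 + 4*w^4 - 87*w^3/4 - 397*w^2/4 - 325*w/4 - 75/4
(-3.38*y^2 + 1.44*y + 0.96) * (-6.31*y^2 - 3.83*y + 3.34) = 21.3278*y^4 + 3.859*y^3 - 22.862*y^2 + 1.1328*y + 3.2064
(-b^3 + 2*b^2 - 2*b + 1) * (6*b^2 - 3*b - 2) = -6*b^5 + 15*b^4 - 16*b^3 + 8*b^2 + b - 2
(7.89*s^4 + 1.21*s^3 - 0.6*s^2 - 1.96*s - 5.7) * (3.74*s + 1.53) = 29.5086*s^5 + 16.5971*s^4 - 0.3927*s^3 - 8.2484*s^2 - 24.3168*s - 8.721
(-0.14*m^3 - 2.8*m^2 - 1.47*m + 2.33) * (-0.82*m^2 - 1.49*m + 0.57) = 0.1148*m^5 + 2.5046*m^4 + 5.2976*m^3 - 1.3163*m^2 - 4.3096*m + 1.3281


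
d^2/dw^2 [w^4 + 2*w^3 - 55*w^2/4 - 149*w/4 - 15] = 12*w^2 + 12*w - 55/2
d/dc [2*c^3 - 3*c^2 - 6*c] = 6*c^2 - 6*c - 6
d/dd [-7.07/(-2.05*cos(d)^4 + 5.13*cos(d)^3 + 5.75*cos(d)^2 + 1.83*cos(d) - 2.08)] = (57.974*cos(d)^3 - 108.8073*cos(d)^2 - 81.305*cos(d) - 12.9381)*sin(d)/(-2.05*cos(d)^4 + 5.13*cos(d)^3 + 5.75*cos(d)^2 + 1.83*cos(d) - 2.08)^2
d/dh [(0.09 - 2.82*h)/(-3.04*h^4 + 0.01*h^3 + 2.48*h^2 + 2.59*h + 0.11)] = (-25.7184*h^4 + 1.1508*h^3 + 6.9909*h^2 - 0.4464*h - 0.5433)/(9.2416*h^8 - 0.0608*h^7 - 15.0783*h^6 - 15.6976*h^5 + 5.5334*h^4 + 12.8486*h^3 + 7.2537*h^2 + 0.5698*h + 0.0121)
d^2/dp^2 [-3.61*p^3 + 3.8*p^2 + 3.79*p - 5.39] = 7.6 - 21.66*p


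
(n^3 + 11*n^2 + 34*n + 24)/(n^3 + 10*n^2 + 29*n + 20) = (n + 6)/(n + 5)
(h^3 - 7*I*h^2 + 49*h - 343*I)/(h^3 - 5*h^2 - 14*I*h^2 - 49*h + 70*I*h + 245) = (h + 7*I)/(h - 5)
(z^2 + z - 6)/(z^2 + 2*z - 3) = (z - 2)/(z - 1)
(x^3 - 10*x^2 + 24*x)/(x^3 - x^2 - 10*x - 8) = x*(x - 6)/(x^2 + 3*x + 2)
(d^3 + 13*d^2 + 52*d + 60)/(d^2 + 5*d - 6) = (d^2 + 7*d + 10)/(d - 1)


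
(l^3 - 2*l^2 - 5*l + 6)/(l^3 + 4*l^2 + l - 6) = (l - 3)/(l + 3)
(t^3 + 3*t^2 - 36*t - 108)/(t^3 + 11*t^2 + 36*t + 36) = (t - 6)/(t + 2)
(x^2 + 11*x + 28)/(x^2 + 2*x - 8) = (x + 7)/(x - 2)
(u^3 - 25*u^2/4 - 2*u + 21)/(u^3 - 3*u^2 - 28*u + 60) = (u + 7/4)/(u + 5)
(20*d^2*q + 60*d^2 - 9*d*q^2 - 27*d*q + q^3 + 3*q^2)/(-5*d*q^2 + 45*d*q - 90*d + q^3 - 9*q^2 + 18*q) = (-4*d*q - 12*d + q^2 + 3*q)/(q^2 - 9*q + 18)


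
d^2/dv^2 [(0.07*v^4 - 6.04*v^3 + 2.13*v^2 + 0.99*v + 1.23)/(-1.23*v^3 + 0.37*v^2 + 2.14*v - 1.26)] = (-2.8421709430404e-14*v^7 - 1.33502000000001*v^6 + 86.7226620000001*v^5 - 167.323758*v^4 + 117.034886*v^3 - 68.182218*v^2 + 60.359436*v - 24.514716)/(1.860867*v^9 - 1.679319*v^8 - 9.207657*v^7 + 11.511593*v^6 + 12.57927*v^5 - 24.465306*v^4 + 2.043908*v^3 + 15.548652*v^2 - 10.192392*v + 2.000376)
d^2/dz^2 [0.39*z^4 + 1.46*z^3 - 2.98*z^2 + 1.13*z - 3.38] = 4.68*z^2 + 8.76*z - 5.96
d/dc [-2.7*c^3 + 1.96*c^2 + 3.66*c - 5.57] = -8.1*c^2 + 3.92*c + 3.66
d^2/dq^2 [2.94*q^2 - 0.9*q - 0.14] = 5.88000000000000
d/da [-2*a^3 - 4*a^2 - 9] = 2*a*(-3*a - 4)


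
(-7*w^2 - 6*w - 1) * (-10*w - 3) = 70*w^3 + 81*w^2 + 28*w + 3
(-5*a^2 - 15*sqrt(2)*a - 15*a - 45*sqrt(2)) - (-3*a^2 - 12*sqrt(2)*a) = -2*a^2 - 15*a - 3*sqrt(2)*a - 45*sqrt(2)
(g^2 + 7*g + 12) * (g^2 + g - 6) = g^4 + 8*g^3 + 13*g^2 - 30*g - 72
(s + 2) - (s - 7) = 9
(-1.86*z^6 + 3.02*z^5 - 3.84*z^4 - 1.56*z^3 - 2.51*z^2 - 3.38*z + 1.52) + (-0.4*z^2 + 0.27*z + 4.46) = -1.86*z^6 + 3.02*z^5 - 3.84*z^4 - 1.56*z^3 - 2.91*z^2 - 3.11*z + 5.98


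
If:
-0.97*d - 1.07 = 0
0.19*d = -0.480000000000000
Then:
No Solution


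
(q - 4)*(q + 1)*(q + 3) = q^3 - 13*q - 12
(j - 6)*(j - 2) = j^2 - 8*j + 12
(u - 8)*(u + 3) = u^2 - 5*u - 24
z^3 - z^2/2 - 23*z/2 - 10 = (z - 4)*(z + 1)*(z + 5/2)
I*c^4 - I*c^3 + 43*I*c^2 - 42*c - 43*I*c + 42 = (c - 7*I)*(c + I)*(c + 6*I)*(I*c - I)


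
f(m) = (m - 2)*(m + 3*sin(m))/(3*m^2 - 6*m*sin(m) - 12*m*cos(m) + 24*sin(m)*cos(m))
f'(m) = (m - 2)*(m + 3*sin(m))*(-12*m*sin(m) + 6*m*cos(m) - 6*m + 24*sin(m)^2 + 6*sin(m) - 24*cos(m)^2 + 12*cos(m))/(3*m^2 - 6*m*sin(m) - 12*m*cos(m) + 24*sin(m)*cos(m))^2 + (m - 2)*(3*cos(m) + 1)/(3*m^2 - 6*m*sin(m) - 12*m*cos(m) + 24*sin(m)*cos(m)) + (m + 3*sin(m))/(3*m^2 - 6*m*sin(m) - 12*m*cos(m) + 24*sin(m)*cos(m))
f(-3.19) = -1.99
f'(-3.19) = 0.21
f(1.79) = 0.77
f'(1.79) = 1.77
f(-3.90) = 0.69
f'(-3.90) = 3.23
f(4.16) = 0.03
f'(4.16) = 0.00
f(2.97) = 0.06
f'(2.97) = -0.06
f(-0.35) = -0.78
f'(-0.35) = 0.52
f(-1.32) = -3.28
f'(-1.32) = 9.08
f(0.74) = -0.86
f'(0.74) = -1.08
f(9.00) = 0.23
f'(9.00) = -0.13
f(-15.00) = 0.59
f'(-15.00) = 0.04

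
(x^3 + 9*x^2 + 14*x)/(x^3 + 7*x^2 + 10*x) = (x + 7)/(x + 5)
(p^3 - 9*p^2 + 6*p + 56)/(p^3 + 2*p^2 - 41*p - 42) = (p^3 - 9*p^2 + 6*p + 56)/(p^3 + 2*p^2 - 41*p - 42)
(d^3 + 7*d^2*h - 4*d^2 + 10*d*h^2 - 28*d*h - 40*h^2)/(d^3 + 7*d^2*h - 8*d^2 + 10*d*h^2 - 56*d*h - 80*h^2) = (d - 4)/(d - 8)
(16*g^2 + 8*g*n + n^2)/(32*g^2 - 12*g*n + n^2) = (16*g^2 + 8*g*n + n^2)/(32*g^2 - 12*g*n + n^2)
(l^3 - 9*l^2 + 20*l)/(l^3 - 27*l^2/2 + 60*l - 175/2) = 2*l*(l - 4)/(2*l^2 - 17*l + 35)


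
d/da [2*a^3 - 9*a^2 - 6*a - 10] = 6*a^2 - 18*a - 6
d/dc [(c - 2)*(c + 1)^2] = 3*c^2 - 3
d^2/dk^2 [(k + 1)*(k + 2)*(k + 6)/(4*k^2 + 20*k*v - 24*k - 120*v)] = ((k + 1)*(k + 2)*(k + 6)*(2*k + 5*v - 6)^2 + 3*(k + 3)*(k^2 + 5*k*v - 6*k - 30*v)^2 - (k^2 + 5*k*v - 6*k - 30*v)*((k + 1)*(k + 2)*(k + 6) + (k + 1)*(k + 2)*(2*k + 5*v - 6) + (k + 1)*(k + 6)*(2*k + 5*v - 6) + (k + 2)*(k + 6)*(2*k + 5*v - 6)))/(2*(k^2 + 5*k*v - 6*k - 30*v)^3)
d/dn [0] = 0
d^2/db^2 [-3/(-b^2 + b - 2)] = 6*(-b^2 + b + (2*b - 1)^2 - 2)/(b^2 - b + 2)^3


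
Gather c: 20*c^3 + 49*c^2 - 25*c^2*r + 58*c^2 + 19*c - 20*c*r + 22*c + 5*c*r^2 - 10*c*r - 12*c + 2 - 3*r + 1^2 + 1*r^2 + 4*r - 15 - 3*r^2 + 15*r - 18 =20*c^3 + c^2*(107 - 25*r) + c*(5*r^2 - 30*r + 29) - 2*r^2 + 16*r - 30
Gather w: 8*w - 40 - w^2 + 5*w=-w^2 + 13*w - 40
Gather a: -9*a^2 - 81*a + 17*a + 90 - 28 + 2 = -9*a^2 - 64*a + 64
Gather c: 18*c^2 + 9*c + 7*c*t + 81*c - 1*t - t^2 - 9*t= 18*c^2 + c*(7*t + 90) - t^2 - 10*t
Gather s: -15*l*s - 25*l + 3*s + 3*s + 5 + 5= -25*l + s*(6 - 15*l) + 10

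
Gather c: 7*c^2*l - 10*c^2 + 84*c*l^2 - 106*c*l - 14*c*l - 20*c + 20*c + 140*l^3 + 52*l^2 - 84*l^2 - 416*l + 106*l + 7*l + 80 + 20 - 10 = c^2*(7*l - 10) + c*(84*l^2 - 120*l) + 140*l^3 - 32*l^2 - 303*l + 90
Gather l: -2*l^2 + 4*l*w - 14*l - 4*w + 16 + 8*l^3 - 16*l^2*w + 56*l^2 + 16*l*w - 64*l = 8*l^3 + l^2*(54 - 16*w) + l*(20*w - 78) - 4*w + 16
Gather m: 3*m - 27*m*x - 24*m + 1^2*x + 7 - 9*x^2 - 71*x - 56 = m*(-27*x - 21) - 9*x^2 - 70*x - 49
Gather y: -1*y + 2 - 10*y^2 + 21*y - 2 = -10*y^2 + 20*y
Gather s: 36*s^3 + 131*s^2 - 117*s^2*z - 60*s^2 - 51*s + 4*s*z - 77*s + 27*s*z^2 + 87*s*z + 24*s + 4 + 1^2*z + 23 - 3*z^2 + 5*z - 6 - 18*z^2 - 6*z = 36*s^3 + s^2*(71 - 117*z) + s*(27*z^2 + 91*z - 104) - 21*z^2 + 21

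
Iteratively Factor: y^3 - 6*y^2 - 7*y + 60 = (y + 3)*(y^2 - 9*y + 20) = (y - 5)*(y + 3)*(y - 4)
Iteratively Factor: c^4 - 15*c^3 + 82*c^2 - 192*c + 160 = (c - 4)*(c^3 - 11*c^2 + 38*c - 40) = (c - 5)*(c - 4)*(c^2 - 6*c + 8) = (c - 5)*(c - 4)*(c - 2)*(c - 4)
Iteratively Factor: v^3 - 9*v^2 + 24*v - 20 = (v - 2)*(v^2 - 7*v + 10) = (v - 2)^2*(v - 5)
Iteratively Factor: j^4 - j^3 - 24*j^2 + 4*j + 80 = (j + 2)*(j^3 - 3*j^2 - 18*j + 40) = (j + 2)*(j + 4)*(j^2 - 7*j + 10) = (j - 5)*(j + 2)*(j + 4)*(j - 2)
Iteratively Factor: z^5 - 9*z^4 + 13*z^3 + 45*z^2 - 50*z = (z - 5)*(z^4 - 4*z^3 - 7*z^2 + 10*z) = (z - 5)*(z + 2)*(z^3 - 6*z^2 + 5*z) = z*(z - 5)*(z + 2)*(z^2 - 6*z + 5) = z*(z - 5)^2*(z + 2)*(z - 1)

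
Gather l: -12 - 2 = -14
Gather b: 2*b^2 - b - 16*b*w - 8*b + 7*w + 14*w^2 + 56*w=2*b^2 + b*(-16*w - 9) + 14*w^2 + 63*w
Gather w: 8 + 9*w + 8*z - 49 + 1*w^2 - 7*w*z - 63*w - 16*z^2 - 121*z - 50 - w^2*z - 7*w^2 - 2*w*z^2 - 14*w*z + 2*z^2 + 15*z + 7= w^2*(-z - 6) + w*(-2*z^2 - 21*z - 54) - 14*z^2 - 98*z - 84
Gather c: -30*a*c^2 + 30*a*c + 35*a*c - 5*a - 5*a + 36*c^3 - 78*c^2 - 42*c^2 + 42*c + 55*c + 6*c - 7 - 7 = -10*a + 36*c^3 + c^2*(-30*a - 120) + c*(65*a + 103) - 14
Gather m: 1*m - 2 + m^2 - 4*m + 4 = m^2 - 3*m + 2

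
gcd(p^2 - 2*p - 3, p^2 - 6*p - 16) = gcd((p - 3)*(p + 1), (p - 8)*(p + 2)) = 1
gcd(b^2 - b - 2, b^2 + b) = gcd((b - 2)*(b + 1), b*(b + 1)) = b + 1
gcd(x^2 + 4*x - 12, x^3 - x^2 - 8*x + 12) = x - 2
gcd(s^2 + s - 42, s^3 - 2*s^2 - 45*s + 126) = s^2 + s - 42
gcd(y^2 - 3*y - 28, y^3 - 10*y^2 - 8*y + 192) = y + 4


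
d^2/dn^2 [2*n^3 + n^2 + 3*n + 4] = 12*n + 2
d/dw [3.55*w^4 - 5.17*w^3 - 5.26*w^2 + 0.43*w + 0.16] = 14.2*w^3 - 15.51*w^2 - 10.52*w + 0.43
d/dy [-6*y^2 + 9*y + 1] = 9 - 12*y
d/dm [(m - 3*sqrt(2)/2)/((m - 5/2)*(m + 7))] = (-4*m^2 + 12*sqrt(2)*m - 70 + 27*sqrt(2))/(4*m^4 + 36*m^3 - 59*m^2 - 630*m + 1225)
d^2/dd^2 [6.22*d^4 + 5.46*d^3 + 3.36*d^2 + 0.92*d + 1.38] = 74.64*d^2 + 32.76*d + 6.72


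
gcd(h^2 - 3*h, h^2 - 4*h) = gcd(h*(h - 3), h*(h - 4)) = h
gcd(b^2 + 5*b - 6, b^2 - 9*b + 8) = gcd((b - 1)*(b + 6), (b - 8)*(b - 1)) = b - 1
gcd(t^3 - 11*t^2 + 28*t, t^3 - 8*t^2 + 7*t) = t^2 - 7*t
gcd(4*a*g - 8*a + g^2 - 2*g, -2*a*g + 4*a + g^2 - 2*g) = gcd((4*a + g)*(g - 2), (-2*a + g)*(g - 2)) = g - 2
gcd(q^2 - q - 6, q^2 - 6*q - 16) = q + 2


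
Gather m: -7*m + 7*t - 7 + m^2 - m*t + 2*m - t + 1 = m^2 + m*(-t - 5) + 6*t - 6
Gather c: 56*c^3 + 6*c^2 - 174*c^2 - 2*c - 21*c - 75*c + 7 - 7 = 56*c^3 - 168*c^2 - 98*c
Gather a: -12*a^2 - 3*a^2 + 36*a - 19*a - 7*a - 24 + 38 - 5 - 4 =-15*a^2 + 10*a + 5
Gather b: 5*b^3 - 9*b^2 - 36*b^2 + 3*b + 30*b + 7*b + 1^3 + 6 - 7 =5*b^3 - 45*b^2 + 40*b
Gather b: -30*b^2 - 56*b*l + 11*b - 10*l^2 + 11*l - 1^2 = -30*b^2 + b*(11 - 56*l) - 10*l^2 + 11*l - 1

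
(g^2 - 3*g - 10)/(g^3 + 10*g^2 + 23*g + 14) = (g - 5)/(g^2 + 8*g + 7)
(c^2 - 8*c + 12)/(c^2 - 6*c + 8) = (c - 6)/(c - 4)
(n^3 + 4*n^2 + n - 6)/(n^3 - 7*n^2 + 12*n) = (n^3 + 4*n^2 + n - 6)/(n*(n^2 - 7*n + 12))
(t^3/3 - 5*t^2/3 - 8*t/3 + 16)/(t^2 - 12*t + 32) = (t^2 - t - 12)/(3*(t - 8))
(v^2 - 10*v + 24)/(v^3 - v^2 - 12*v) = (v - 6)/(v*(v + 3))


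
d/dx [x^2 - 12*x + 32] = 2*x - 12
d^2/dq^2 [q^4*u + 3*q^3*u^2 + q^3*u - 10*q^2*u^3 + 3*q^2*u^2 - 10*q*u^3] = 2*u*(6*q^2 + 9*q*u + 3*q - 10*u^2 + 3*u)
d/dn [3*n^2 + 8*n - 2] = 6*n + 8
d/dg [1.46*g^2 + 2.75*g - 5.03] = 2.92*g + 2.75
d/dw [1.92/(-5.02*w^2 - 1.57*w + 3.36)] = (19.2768*w + 3.0144)/(5.02*w^2 + 1.57*w - 3.36)^2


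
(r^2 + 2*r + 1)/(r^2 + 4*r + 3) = (r + 1)/(r + 3)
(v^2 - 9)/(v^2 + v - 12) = (v + 3)/(v + 4)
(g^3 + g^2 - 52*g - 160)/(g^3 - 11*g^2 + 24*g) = (g^2 + 9*g + 20)/(g*(g - 3))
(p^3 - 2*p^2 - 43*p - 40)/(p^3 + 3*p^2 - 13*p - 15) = (p - 8)/(p - 3)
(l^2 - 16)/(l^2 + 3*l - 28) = (l + 4)/(l + 7)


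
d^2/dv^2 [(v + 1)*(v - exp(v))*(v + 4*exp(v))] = 3*v^2*exp(v) - 16*v*exp(2*v) + 15*v*exp(v) + 6*v - 32*exp(2*v) + 12*exp(v) + 2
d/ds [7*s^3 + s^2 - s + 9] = 21*s^2 + 2*s - 1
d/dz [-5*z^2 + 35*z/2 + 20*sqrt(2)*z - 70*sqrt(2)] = -10*z + 35/2 + 20*sqrt(2)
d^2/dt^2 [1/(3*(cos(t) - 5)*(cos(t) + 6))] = (-4*sin(t)^4/3 + 41*sin(t)^2 - 35*cos(t)/4 - cos(3*t)/4 - 19)/((cos(t) - 5)^3*(cos(t) + 6)^3)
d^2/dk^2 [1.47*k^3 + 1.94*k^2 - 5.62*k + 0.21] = 8.82*k + 3.88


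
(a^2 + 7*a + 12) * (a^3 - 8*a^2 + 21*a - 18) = a^5 - a^4 - 23*a^3 + 33*a^2 + 126*a - 216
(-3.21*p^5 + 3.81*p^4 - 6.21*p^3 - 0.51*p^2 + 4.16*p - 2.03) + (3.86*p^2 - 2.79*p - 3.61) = -3.21*p^5 + 3.81*p^4 - 6.21*p^3 + 3.35*p^2 + 1.37*p - 5.64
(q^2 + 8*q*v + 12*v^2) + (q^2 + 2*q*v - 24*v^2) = 2*q^2 + 10*q*v - 12*v^2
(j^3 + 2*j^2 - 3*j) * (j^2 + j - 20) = j^5 + 3*j^4 - 21*j^3 - 43*j^2 + 60*j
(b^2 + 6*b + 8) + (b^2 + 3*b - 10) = 2*b^2 + 9*b - 2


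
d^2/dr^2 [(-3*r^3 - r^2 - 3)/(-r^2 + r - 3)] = 2*(-5*r^3 - 27*r^2 + 72*r + 3)/(r^6 - 3*r^5 + 12*r^4 - 19*r^3 + 36*r^2 - 27*r + 27)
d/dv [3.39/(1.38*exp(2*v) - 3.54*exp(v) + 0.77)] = (12.0006 - 9.3564*exp(v))*exp(v)/(1.38*exp(2*v) - 3.54*exp(v) + 0.77)^2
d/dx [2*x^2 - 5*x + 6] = 4*x - 5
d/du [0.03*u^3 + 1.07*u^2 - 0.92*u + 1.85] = 0.09*u^2 + 2.14*u - 0.92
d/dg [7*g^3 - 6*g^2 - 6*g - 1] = 21*g^2 - 12*g - 6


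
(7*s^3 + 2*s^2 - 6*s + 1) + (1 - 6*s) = 7*s^3 + 2*s^2 - 12*s + 2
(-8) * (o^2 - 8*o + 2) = -8*o^2 + 64*o - 16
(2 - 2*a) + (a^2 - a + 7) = a^2 - 3*a + 9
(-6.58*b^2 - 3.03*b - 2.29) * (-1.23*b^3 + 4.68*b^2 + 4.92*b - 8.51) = 8.0934*b^5 - 27.0675*b^4 - 43.7373*b^3 + 30.371*b^2 + 14.5185*b + 19.4879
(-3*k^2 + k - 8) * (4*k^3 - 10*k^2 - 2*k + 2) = -12*k^5 + 34*k^4 - 36*k^3 + 72*k^2 + 18*k - 16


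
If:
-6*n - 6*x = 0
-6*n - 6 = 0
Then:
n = -1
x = 1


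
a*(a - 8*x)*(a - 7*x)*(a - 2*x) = a^4 - 17*a^3*x + 86*a^2*x^2 - 112*a*x^3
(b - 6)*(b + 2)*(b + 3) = b^3 - b^2 - 24*b - 36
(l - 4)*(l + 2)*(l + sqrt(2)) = l^3 - 2*l^2 + sqrt(2)*l^2 - 8*l - 2*sqrt(2)*l - 8*sqrt(2)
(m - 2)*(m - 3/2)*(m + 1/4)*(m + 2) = m^4 - 5*m^3/4 - 35*m^2/8 + 5*m + 3/2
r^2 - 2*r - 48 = (r - 8)*(r + 6)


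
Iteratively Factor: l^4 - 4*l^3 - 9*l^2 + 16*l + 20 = (l - 5)*(l^3 + l^2 - 4*l - 4) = (l - 5)*(l + 2)*(l^2 - l - 2) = (l - 5)*(l - 2)*(l + 2)*(l + 1)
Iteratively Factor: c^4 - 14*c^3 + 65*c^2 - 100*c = (c - 5)*(c^3 - 9*c^2 + 20*c) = (c - 5)*(c - 4)*(c^2 - 5*c) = (c - 5)^2*(c - 4)*(c)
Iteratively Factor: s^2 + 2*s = (s + 2)*(s)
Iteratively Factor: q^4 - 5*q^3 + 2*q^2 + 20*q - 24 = (q - 2)*(q^3 - 3*q^2 - 4*q + 12) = (q - 2)^2*(q^2 - q - 6) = (q - 2)^2*(q + 2)*(q - 3)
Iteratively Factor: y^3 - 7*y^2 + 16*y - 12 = (y - 3)*(y^2 - 4*y + 4) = (y - 3)*(y - 2)*(y - 2)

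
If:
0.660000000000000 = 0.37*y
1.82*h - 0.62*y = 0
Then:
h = 0.61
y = 1.78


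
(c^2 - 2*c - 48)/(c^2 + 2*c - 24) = (c - 8)/(c - 4)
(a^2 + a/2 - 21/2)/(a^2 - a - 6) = (a + 7/2)/(a + 2)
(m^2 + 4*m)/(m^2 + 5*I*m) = (m + 4)/(m + 5*I)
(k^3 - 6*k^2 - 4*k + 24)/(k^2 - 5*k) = (k^3 - 6*k^2 - 4*k + 24)/(k*(k - 5))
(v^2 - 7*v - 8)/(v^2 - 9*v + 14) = (v^2 - 7*v - 8)/(v^2 - 9*v + 14)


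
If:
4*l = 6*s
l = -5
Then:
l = -5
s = -10/3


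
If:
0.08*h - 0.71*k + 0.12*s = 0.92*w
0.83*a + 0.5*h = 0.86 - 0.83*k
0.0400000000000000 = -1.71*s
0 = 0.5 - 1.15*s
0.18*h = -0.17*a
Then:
No Solution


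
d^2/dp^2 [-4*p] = 0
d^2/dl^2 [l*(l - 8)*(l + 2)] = 6*l - 12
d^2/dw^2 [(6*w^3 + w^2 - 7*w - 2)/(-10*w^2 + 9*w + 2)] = 8*(w^3 + 54*w^2 - 48*w + 18)/(1000*w^6 - 2700*w^5 + 1830*w^4 + 351*w^3 - 366*w^2 - 108*w - 8)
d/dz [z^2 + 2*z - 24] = 2*z + 2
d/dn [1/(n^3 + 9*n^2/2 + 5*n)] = 4*(-3*n^2 - 9*n - 5)/(n^2*(2*n^2 + 9*n + 10)^2)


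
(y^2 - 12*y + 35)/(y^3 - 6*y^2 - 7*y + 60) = (y - 7)/(y^2 - y - 12)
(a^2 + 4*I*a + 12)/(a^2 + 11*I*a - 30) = (a - 2*I)/(a + 5*I)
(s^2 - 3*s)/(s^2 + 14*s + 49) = s*(s - 3)/(s^2 + 14*s + 49)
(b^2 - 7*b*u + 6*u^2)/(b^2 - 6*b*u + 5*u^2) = (-b + 6*u)/(-b + 5*u)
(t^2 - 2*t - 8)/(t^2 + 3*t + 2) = (t - 4)/(t + 1)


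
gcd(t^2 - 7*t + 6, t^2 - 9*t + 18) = t - 6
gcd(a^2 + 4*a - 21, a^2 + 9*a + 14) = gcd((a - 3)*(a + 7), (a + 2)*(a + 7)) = a + 7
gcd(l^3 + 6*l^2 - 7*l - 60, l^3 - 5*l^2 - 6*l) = 1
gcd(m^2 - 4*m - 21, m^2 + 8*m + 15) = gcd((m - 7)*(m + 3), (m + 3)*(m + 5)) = m + 3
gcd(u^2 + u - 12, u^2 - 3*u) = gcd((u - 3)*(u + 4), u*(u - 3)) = u - 3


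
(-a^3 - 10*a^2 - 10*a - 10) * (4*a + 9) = -4*a^4 - 49*a^3 - 130*a^2 - 130*a - 90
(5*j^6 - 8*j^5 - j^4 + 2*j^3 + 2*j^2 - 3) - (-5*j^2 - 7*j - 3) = 5*j^6 - 8*j^5 - j^4 + 2*j^3 + 7*j^2 + 7*j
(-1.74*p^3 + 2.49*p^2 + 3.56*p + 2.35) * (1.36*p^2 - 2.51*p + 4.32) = -2.3664*p^5 + 7.7538*p^4 - 8.9251*p^3 + 5.0172*p^2 + 9.4807*p + 10.152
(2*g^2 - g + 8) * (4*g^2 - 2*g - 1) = 8*g^4 - 8*g^3 + 32*g^2 - 15*g - 8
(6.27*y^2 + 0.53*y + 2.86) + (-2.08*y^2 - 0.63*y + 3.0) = 4.19*y^2 - 0.1*y + 5.86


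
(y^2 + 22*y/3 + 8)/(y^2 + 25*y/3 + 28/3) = (y + 6)/(y + 7)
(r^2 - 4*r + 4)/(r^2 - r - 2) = (r - 2)/(r + 1)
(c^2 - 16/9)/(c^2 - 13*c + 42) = (c^2 - 16/9)/(c^2 - 13*c + 42)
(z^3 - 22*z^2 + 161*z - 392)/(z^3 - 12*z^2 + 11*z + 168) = (z - 7)/(z + 3)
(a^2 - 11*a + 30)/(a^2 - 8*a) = (a^2 - 11*a + 30)/(a*(a - 8))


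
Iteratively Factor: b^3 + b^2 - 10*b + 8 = (b + 4)*(b^2 - 3*b + 2) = (b - 2)*(b + 4)*(b - 1)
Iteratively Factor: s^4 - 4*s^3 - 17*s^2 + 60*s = (s)*(s^3 - 4*s^2 - 17*s + 60) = s*(s - 5)*(s^2 + s - 12) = s*(s - 5)*(s - 3)*(s + 4)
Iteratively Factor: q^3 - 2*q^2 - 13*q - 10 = (q + 1)*(q^2 - 3*q - 10) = (q + 1)*(q + 2)*(q - 5)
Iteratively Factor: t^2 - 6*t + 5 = (t - 5)*(t - 1)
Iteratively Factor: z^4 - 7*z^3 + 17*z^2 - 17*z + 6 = (z - 1)*(z^3 - 6*z^2 + 11*z - 6) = (z - 3)*(z - 1)*(z^2 - 3*z + 2) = (z - 3)*(z - 1)^2*(z - 2)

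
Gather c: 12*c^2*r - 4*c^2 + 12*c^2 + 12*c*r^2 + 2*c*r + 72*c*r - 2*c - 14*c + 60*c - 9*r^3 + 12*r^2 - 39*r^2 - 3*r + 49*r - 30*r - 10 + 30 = c^2*(12*r + 8) + c*(12*r^2 + 74*r + 44) - 9*r^3 - 27*r^2 + 16*r + 20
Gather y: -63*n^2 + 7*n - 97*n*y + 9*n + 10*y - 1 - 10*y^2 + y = -63*n^2 + 16*n - 10*y^2 + y*(11 - 97*n) - 1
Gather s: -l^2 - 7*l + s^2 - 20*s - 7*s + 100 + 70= -l^2 - 7*l + s^2 - 27*s + 170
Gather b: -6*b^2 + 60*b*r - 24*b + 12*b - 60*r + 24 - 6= -6*b^2 + b*(60*r - 12) - 60*r + 18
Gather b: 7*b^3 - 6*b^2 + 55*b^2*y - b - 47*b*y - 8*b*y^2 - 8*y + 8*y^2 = 7*b^3 + b^2*(55*y - 6) + b*(-8*y^2 - 47*y - 1) + 8*y^2 - 8*y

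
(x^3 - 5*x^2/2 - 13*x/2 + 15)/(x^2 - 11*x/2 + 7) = (2*x^2 - x - 15)/(2*x - 7)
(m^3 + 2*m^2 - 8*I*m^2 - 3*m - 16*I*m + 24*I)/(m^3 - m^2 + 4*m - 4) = (m^2 + m*(3 - 8*I) - 24*I)/(m^2 + 4)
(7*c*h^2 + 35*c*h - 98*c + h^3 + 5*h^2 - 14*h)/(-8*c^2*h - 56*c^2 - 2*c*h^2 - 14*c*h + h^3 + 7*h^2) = (-7*c*h + 14*c - h^2 + 2*h)/(8*c^2 + 2*c*h - h^2)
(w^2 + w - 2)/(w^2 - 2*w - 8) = (w - 1)/(w - 4)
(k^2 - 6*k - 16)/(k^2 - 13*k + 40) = (k + 2)/(k - 5)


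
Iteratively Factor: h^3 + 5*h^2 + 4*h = (h + 1)*(h^2 + 4*h) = h*(h + 1)*(h + 4)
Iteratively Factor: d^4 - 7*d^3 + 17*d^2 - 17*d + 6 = (d - 3)*(d^3 - 4*d^2 + 5*d - 2) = (d - 3)*(d - 1)*(d^2 - 3*d + 2) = (d - 3)*(d - 1)^2*(d - 2)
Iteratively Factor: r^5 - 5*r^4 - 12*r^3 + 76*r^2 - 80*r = (r - 2)*(r^4 - 3*r^3 - 18*r^2 + 40*r) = (r - 2)*(r + 4)*(r^3 - 7*r^2 + 10*r) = r*(r - 2)*(r + 4)*(r^2 - 7*r + 10) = r*(r - 5)*(r - 2)*(r + 4)*(r - 2)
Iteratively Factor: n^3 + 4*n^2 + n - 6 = (n + 2)*(n^2 + 2*n - 3) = (n + 2)*(n + 3)*(n - 1)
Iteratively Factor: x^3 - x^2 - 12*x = (x)*(x^2 - x - 12) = x*(x - 4)*(x + 3)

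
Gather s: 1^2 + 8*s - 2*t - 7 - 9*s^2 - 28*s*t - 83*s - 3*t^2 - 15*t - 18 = -9*s^2 + s*(-28*t - 75) - 3*t^2 - 17*t - 24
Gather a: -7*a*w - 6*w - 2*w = -7*a*w - 8*w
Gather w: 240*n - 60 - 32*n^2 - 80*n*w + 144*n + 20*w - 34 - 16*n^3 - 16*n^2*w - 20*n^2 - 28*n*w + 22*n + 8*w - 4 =-16*n^3 - 52*n^2 + 406*n + w*(-16*n^2 - 108*n + 28) - 98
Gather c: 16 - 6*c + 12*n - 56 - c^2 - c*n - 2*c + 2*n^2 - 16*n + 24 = -c^2 + c*(-n - 8) + 2*n^2 - 4*n - 16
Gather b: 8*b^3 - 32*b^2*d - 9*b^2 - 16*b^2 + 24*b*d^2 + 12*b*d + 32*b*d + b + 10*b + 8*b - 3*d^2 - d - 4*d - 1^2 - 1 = 8*b^3 + b^2*(-32*d - 25) + b*(24*d^2 + 44*d + 19) - 3*d^2 - 5*d - 2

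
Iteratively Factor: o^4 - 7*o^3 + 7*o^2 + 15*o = (o + 1)*(o^3 - 8*o^2 + 15*o) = (o - 3)*(o + 1)*(o^2 - 5*o) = (o - 5)*(o - 3)*(o + 1)*(o)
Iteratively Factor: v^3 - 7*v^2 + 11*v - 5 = (v - 1)*(v^2 - 6*v + 5) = (v - 1)^2*(v - 5)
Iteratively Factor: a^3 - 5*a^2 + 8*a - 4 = (a - 1)*(a^2 - 4*a + 4) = (a - 2)*(a - 1)*(a - 2)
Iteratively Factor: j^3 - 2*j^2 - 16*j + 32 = (j + 4)*(j^2 - 6*j + 8) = (j - 4)*(j + 4)*(j - 2)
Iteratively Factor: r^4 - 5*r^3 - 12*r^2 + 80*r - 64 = (r - 4)*(r^3 - r^2 - 16*r + 16) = (r - 4)^2*(r^2 + 3*r - 4) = (r - 4)^2*(r + 4)*(r - 1)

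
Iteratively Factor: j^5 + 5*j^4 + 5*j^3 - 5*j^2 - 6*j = (j + 1)*(j^4 + 4*j^3 + j^2 - 6*j) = (j - 1)*(j + 1)*(j^3 + 5*j^2 + 6*j) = j*(j - 1)*(j + 1)*(j^2 + 5*j + 6) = j*(j - 1)*(j + 1)*(j + 2)*(j + 3)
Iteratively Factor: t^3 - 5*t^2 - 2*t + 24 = (t - 3)*(t^2 - 2*t - 8) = (t - 3)*(t + 2)*(t - 4)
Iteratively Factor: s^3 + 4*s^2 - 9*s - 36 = (s + 3)*(s^2 + s - 12) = (s - 3)*(s + 3)*(s + 4)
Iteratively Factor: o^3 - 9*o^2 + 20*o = (o - 4)*(o^2 - 5*o) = (o - 5)*(o - 4)*(o)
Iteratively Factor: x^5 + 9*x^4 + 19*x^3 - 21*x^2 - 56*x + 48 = (x + 4)*(x^4 + 5*x^3 - x^2 - 17*x + 12) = (x - 1)*(x + 4)*(x^3 + 6*x^2 + 5*x - 12) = (x - 1)*(x + 4)^2*(x^2 + 2*x - 3) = (x - 1)*(x + 3)*(x + 4)^2*(x - 1)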